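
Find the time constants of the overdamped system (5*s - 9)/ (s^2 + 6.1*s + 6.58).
Overdamped: real poles at -4.7, -1.4. τ = -1/pole → τ₁ = 0.2128, τ₂ = 0.7143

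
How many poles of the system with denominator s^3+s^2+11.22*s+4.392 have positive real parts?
s^3 + s^2 + 11.22*s + 4.392 = (s + 0.4)(s^2 + 0.6*s + 10.98). Poles: -0.3 + 3.3j, -0.3 - 3.3j, -0.4. RHP poles (Re>0): 0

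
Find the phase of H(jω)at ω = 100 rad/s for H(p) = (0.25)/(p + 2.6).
Substitute p = j*100: H(j100) = 6.49561e-05 - 0.00249831j.
∠H(j100) = atan2(Im, Re) = atan2(-0.00249831, 6.49561e-05) = -88.51°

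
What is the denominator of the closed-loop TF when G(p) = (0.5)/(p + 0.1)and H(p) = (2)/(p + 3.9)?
Characteristic poly = G_den * H_den + G_num * H_num = (p^2 + 4*p + 0.39) + (1) = p^2 + 4*p + 1.39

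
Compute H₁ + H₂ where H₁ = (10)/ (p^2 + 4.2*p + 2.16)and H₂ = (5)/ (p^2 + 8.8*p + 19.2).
Parallel: H = H₁ + H₂ = (n₁·d₂ + n₂·d₁)/(d₁·d₂).
n₁·d₂ = 10*p^2 + 88*p + 192. n₂·d₁ = 5*p^2 + 21*p + 10.8. Sum = 15*p^2 + 109*p + 202.8. d₁·d₂ = p^4 + 13*p^3 + 58.32*p^2 + 99.648*p + 41.472.
H(p) = (15*p^2 + 109*p + 202.8)/(p^4 + 13*p^3 + 58.32*p^2 + 99.648*p + 41.472)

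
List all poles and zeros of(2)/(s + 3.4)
Set denominator = 0: s + 3.4 = 0 → Poles: -3.4
Numerator is a nonzero constant (2) → Zeros: none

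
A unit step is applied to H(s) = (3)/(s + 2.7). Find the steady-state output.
FVT: lim_{t→∞} y(t) = lim_{s→0} s*Y(s) where Y(s) = H(s)/s.
= lim_{s→0} H(s) = H(0) = num(0)/den(0) = 3/2.7 = 1.111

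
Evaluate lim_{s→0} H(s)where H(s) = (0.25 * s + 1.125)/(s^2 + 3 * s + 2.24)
DC gain = H(0) = num(0)/den(0) = 1.125/2.24 = 0.5022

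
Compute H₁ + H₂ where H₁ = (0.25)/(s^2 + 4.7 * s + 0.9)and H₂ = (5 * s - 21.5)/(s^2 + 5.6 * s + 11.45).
Parallel: H = H₁ + H₂ = (n₁·d₂ + n₂·d₁)/(d₁·d₂).
n₁·d₂ = 0.25*s^2 + 1.4*s + 2.8625. n₂·d₁ = 5*s^3 + 2*s^2 - 96.55*s - 19.35. Sum = 5*s^3 + 2.25*s^2 - 95.15*s - 16.4875. d₁·d₂ = s^4 + 10.3*s^3 + 38.67*s^2 + 58.855*s + 10.305.
H(s) = (5*s^3 + 2.25*s^2 - 95.15*s - 16.4875)/(s^4 + 10.3*s^3 + 38.67*s^2 + 58.855*s + 10.305)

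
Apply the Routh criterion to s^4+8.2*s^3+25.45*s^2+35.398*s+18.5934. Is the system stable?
Routh array:
s^4: [1, 25.45, 18.5934]; s^3: [8.2, 35.398]; s^2: [21.1332, 18.5934]; s^1: [28.1835]; s^0: [18.5934]
First column: [1, 8.2, 21.1332, 28.1835, 18.5934]. Sign changes = 0.
Yes, stable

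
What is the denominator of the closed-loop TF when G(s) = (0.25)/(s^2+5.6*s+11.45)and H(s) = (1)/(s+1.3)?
Characteristic poly = G_den * H_den + G_num * H_num = (s^3 + 6.9*s^2 + 18.73*s + 14.885) + (0.25) = s^3 + 6.9*s^2 + 18.73*s + 15.135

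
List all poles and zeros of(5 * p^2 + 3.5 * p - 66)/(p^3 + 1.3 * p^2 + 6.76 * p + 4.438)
Set denominator = 0: p^3 + 1.3*p^2 + 6.76*p + 4.438 = (p + 0.7)(p^2 + 0.6*p + 6.34) = 0 → Poles: -0.3 + 2.5j, -0.3 - 2.5j, -0.7
Set numerator = 0: 5*p^2 + 3.5*p - 66 = 5*(p + 4)(p - 3.3) = 0 → Zeros: -4, 3.3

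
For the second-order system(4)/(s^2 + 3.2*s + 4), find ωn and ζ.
Standard form: ωn²/(s²+2ζωn·s+ωn²).
const=4=ωn² → ωn=2, s coeff=3.2=2ζωn → ζ=0.8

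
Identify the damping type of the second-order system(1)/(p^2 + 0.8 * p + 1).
Standard form: ωn²/(p²+2ζωn·p+ωn²) gives ωn=1, ζ=0.4.
Underdamped (ζ = 0.4 < 1)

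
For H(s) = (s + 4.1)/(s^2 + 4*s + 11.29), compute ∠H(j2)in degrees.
Substitute s = j*2: H(j2) = 0.391731 - 0.155535j.
∠H(j2) = atan2(Im, Re) = atan2(-0.155535, 0.391731) = -21.66°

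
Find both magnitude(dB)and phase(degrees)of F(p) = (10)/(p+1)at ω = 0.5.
Substitute p = j*0.5: F(j0.5) = 8 - 4j.
|F| = 20*log₁₀(sqrt(Re²+Im²)) = 19.03 dB.
∠F = atan2(Im, Re) = -26.57°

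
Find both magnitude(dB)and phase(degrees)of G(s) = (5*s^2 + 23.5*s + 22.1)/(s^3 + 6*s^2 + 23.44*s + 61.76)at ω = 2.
Substitute s = j*2: G(j2) = 0.649081 + 0.57637j.
|G| = 20*log₁₀(sqrt(Re²+Im²)) = -1.23 dB.
∠G = atan2(Im, Re) = 41.60°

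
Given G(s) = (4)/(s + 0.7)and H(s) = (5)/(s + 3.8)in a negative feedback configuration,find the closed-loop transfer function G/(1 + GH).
Closed-loop T = G/(1+GH).
Numerator: G_num * H_den = 4*s + 15.2.
Denominator: G_den * H_den + G_num * H_num = (s^2 + 4.5*s + 2.66) + (20) = s^2 + 4.5*s + 22.66.
T(s) = (4*s + 15.2)/(s^2 + 4.5*s + 22.66)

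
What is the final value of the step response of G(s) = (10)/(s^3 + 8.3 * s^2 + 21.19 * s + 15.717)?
FVT: lim_{t→∞} y(t) = lim_{s→0} s*Y(s) where Y(s) = G(s)/s.
= lim_{s→0} G(s) = G(0) = num(0)/den(0) = 10/15.717 = 0.6363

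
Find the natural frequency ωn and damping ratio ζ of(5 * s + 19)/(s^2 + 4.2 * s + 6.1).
Underdamped: complex pole -2.1 + 1.3j. ωn = |pole| = 2.47, ζ = -Re(pole)/ωn = 0.8503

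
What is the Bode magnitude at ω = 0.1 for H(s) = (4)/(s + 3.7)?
Substitute s = j*0.1: H(j0.1) = 1.08029 - 0.0291971j.
|H(j0.1)| = sqrt(Re² + Im²) = 1.081.
20*log₁₀(1.081) = 0.67 dB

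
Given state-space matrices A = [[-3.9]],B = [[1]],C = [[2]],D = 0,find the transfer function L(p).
L(p) = C(pI - A)⁻¹B + D.
Characteristic polynomial det(pI - A) = p + 3.9.
Numerator from C·adj(pI-A)·B + D·det(pI-A) = 2.
L(p) = (2)/(p + 3.9)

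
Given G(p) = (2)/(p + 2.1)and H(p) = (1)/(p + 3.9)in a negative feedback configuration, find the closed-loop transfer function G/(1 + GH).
Closed-loop T = G/(1+GH).
Numerator: G_num * H_den = 2*p + 7.8.
Denominator: G_den * H_den + G_num * H_num = (p^2 + 6*p + 8.19) + (2) = p^2 + 6*p + 10.19.
T(p) = (2*p + 7.8)/(p^2 + 6*p + 10.19)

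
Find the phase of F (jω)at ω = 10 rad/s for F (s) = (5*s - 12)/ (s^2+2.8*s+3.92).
Substitute s = j*10: F(j10) = 0.254904 - 0.446114j.
∠F(j10) = atan2(Im, Re) = atan2(-0.446114, 0.254904) = -60.26°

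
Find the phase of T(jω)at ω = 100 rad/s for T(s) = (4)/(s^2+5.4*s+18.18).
Substitute s = j*100: T(j100) = -0.000399559 - 2.16155e-05j.
∠T(j100) = atan2(Im, Re) = atan2(-2.16155e-05, -0.000399559) = -176.90°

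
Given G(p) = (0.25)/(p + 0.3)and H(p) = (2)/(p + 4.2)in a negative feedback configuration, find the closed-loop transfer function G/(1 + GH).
Closed-loop T = G/(1+GH).
Numerator: G_num * H_den = 0.25*p + 1.05.
Denominator: G_den * H_den + G_num * H_num = (p^2 + 4.5*p + 1.26) + (0.5) = p^2 + 4.5*p + 1.76.
T(p) = (0.25*p + 1.05)/(p^2 + 4.5*p + 1.76)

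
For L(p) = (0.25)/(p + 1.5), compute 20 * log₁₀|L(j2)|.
Substitute p = j*2: L(j2) = 0.06 - 0.08j.
|L(j2)| = sqrt(Re² + Im²) = 0.1.
20*log₁₀(0.1) = -20.00 dB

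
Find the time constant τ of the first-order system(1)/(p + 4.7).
First-order system: τ = -1/pole. Pole = -4.7. τ = -1/(-4.7) = 0.2128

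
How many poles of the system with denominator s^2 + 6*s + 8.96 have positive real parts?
s^2 + 6*s + 8.96 = (s + 2.8)(s + 3.2). Poles: -2.8, -3.2. RHP poles (Re>0): 0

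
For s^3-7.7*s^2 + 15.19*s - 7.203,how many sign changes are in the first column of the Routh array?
Routh array:
s^3: [1, 15.19]; s^2: [-7.7, -7.203]; s^1: [14.2545]; s^0: [-7.203]
First column: [1, -7.7, 14.2545, -7.203]. Sign changes = 3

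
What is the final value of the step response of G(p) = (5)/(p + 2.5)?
FVT: lim_{t→∞} y(t) = lim_{p→0} p*Y(p) where Y(p) = G(p)/p.
= lim_{p→0} G(p) = G(0) = num(0)/den(0) = 5/2.5 = 2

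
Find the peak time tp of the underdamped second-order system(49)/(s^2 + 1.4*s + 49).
Standard form: ωn²/(s²+2ζωn·s+ωn²) → ωn = 7, ζ = 0.1.
ωd = ωn·√(1-ζ²) = 7·√(1-0.1²) = 6.965.
tp = π/ωd = π/6.965 = 0.4511 s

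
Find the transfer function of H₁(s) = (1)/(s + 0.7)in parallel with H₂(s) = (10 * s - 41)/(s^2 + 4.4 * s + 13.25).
Parallel: H = H₁ + H₂ = (n₁·d₂ + n₂·d₁)/(d₁·d₂).
n₁·d₂ = s^2 + 4.4*s + 13.25. n₂·d₁ = 10*s^2 - 34*s - 28.7. Sum = 11*s^2 - 29.6*s - 15.45. d₁·d₂ = s^3 + 5.1*s^2 + 16.33*s + 9.275.
H(s) = (11*s^2 - 29.6*s - 15.45)/(s^3 + 5.1*s^2 + 16.33*s + 9.275)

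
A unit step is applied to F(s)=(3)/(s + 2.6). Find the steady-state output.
FVT: lim_{t→∞} y(t) = lim_{s→0} s*Y(s) where Y(s) = F(s)/s.
= lim_{s→0} F(s) = F(0) = num(0)/den(0) = 3/2.6 = 1.154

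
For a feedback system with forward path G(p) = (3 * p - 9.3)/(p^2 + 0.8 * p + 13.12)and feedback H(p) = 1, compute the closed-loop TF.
Closed-loop T = G/(1+GH).
Numerator: G_num * H_den = 3*p - 9.3.
Denominator: G_den * H_den + G_num * H_num = (p^2 + 0.8*p + 13.12) + (3*p - 9.3) = p^2 + 3.8*p + 3.82.
T(p) = (3*p - 9.3)/(p^2 + 3.8*p + 3.82)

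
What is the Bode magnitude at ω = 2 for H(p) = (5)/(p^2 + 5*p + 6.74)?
Substitute p = j*2: H(j2) = 0.127433 - 0.465083j.
|H(j2)| = sqrt(Re² + Im²) = 0.4822.
20*log₁₀(0.4822) = -6.33 dB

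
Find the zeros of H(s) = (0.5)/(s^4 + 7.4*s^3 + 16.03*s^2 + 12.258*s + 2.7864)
Numerator is a nonzero constant (0.5) → Zeros: none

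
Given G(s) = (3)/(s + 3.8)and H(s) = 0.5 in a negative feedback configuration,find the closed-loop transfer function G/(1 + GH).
Closed-loop T = G/(1+GH).
Numerator: G_num * H_den = 3.
Denominator: G_den * H_den + G_num * H_num = (s + 3.8) + (1.5) = s + 5.3.
T(s) = (3)/(s + 5.3)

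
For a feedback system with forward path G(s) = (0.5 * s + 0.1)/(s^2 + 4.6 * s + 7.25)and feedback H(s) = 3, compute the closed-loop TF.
Closed-loop T = G/(1+GH).
Numerator: G_num * H_den = 0.5*s + 0.1.
Denominator: G_den * H_den + G_num * H_num = (s^2 + 4.6*s + 7.25) + (1.5*s + 0.3) = s^2 + 6.1*s + 7.55.
T(s) = (0.5*s + 0.1)/(s^2 + 6.1*s + 7.55)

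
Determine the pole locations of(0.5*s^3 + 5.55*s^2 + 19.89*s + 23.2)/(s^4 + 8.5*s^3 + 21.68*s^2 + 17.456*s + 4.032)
Set denominator = 0: s^4 + 8.5*s^3 + 21.68*s^2 + 17.456*s + 4.032 = (s + 0.4)(s + 2.8)(s + 0.8)(s + 4.5) = 0 → Poles: -0.4, -0.8, -2.8, -4.5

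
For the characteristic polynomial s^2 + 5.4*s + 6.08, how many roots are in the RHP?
s^2 + 5.4*s + 6.08 = (s + 1.6)(s + 3.8). Poles: -1.6, -3.8. RHP poles (Re>0): 0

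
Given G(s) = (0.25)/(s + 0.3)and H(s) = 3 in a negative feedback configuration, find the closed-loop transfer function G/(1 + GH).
Closed-loop T = G/(1+GH).
Numerator: G_num * H_den = 0.25.
Denominator: G_den * H_den + G_num * H_num = (s + 0.3) + (0.75) = s + 1.05.
T(s) = (0.25)/(s + 1.05)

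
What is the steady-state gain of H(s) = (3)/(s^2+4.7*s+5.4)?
DC gain = H(0) = num(0)/den(0) = 3/5.4 = 0.5556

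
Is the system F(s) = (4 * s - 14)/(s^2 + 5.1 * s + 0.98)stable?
Denominator: s^2 + 5.1*s + 0.98 = (s + 0.2)(s + 4.9). Poles: -0.2, -4.9. All Re(p)<0: Yes (stable)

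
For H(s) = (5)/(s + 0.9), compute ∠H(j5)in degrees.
Substitute s = j*5: H(j5) = 0.174351 - 0.968617j.
∠H(j5) = atan2(Im, Re) = atan2(-0.968617, 0.174351) = -79.80°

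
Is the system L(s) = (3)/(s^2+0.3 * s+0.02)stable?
Denominator: s^2 + 0.3*s + 0.02 = (s + 0.1)(s + 0.2). Poles: -0.1, -0.2. All Re(p)<0: Yes (stable)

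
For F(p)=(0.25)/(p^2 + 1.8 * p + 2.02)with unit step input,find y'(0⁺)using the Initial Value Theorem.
IVT: y'(0⁺) = lim_{p→∞} p²·Y(p) = lim_{p→∞} p·F(p).
deg(num) = 0, deg(den) = 2, relative degree = 2 ≥ 2, so p·F(p) → 0. Initial slope = 0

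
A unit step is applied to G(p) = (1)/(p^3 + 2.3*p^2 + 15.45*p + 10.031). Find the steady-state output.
FVT: lim_{t→∞} y(t) = lim_{p→0} p*Y(p) where Y(p) = G(p)/p.
= lim_{p→0} G(p) = G(0) = num(0)/den(0) = 1/10.031 = 0.09969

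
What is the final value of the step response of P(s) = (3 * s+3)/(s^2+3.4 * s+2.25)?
FVT: lim_{t→∞} y(t) = lim_{s→0} s*Y(s) where Y(s) = P(s)/s.
= lim_{s→0} P(s) = P(0) = num(0)/den(0) = 3/2.25 = 1.333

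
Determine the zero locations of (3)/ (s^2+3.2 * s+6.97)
Numerator is a nonzero constant (3) → Zeros: none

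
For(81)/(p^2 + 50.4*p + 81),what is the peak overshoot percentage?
Standard form: ωn²/(p²+2ζωn·p+ωn²) → ωn = 9, ζ = 2.8.
ζ ≥ 1, so the response is non-oscillatory: peak overshoot = 0%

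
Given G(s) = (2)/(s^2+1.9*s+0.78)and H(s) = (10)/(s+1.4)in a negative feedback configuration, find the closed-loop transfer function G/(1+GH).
Closed-loop T = G/(1+GH).
Numerator: G_num * H_den = 2*s + 2.8.
Denominator: G_den * H_den + G_num * H_num = (s^3 + 3.3*s^2 + 3.44*s + 1.092) + (20) = s^3 + 3.3*s^2 + 3.44*s + 21.092.
T(s) = (2*s + 2.8)/(s^3 + 3.3*s^2 + 3.44*s + 21.092)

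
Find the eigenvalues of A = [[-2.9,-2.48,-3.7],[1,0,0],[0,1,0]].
Eigenvalues solve det(λI - A) = 0.
Characteristic polynomial: λ^3 + 2.9*λ^2 + 2.48*λ + 3.7 = 0.
Factor: (λ + 2.5)(λ^2 + 0.4*λ + 1.48) = 0.
Roots: -0.2 + 1.2j, -0.2 - 1.2j, -2.5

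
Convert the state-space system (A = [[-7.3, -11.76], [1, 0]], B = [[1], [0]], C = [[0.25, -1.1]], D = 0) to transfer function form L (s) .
L(s) = C(sI - A)⁻¹B + D.
Characteristic polynomial det(sI - A) = s^2 + 7.3*s + 11.76.
Numerator from C·adj(sI-A)·B + D·det(sI-A) = 0.25*s - 1.1.
L(s) = (0.25*s - 1.1)/(s^2 + 7.3*s + 11.76)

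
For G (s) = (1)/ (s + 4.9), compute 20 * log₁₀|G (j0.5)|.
Substitute s = j*0.5: G(j0.5) = 0.201979 - 0.0206101j.
|G(j0.5)| = sqrt(Re² + Im²) = 0.203.
20*log₁₀(0.203) = -13.85 dB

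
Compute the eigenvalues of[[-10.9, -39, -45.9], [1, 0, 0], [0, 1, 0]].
Eigenvalues solve det(λI - A) = 0.
Characteristic polynomial: λ^3 + 10.9*λ^2 + 39*λ + 45.9 = 0.
Factor: (λ + 3)(λ + 4.5)(λ + 3.4) = 0.
Roots: -3, -3.4, -4.5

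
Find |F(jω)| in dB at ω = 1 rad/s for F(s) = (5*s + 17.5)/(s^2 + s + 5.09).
Substitute s = j*1: F(j1) = 4.31941 + 0.166402j.
|F(j1)| = sqrt(Re² + Im²) = 4.323.
20*log₁₀(4.323) = 12.71 dB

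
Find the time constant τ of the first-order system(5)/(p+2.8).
First-order system: τ = -1/pole. Pole = -2.8. τ = -1/(-2.8) = 0.3571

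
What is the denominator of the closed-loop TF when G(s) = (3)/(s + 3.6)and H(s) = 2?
Characteristic poly = G_den * H_den + G_num * H_num = (s + 3.6) + (6) = s + 9.6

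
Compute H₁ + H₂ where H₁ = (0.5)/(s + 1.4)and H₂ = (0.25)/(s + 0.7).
Parallel: H = H₁ + H₂ = (n₁·d₂ + n₂·d₁)/(d₁·d₂).
n₁·d₂ = 0.5*s + 0.35. n₂·d₁ = 0.25*s + 0.35. Sum = 0.75*s + 0.7. d₁·d₂ = s^2 + 2.1*s + 0.98.
H(s) = (0.75*s + 0.7)/(s^2 + 2.1*s + 0.98)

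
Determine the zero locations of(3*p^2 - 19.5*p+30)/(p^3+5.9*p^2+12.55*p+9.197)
Set numerator = 0: 3*p^2 - 19.5*p + 30 = 3*(p - 4)(p - 2.5) = 0 → Zeros: 2.5, 4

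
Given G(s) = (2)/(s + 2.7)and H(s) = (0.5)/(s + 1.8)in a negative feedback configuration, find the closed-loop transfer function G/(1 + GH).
Closed-loop T = G/(1+GH).
Numerator: G_num * H_den = 2*s + 3.6.
Denominator: G_den * H_den + G_num * H_num = (s^2 + 4.5*s + 4.86) + (1) = s^2 + 4.5*s + 5.86.
T(s) = (2*s + 3.6)/(s^2 + 4.5*s + 5.86)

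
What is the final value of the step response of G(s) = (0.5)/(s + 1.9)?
FVT: lim_{t→∞} y(t) = lim_{s→0} s*Y(s) where Y(s) = G(s)/s.
= lim_{s→0} G(s) = G(0) = num(0)/den(0) = 0.5/1.9 = 0.2632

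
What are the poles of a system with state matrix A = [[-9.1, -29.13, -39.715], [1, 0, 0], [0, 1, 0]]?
Eigenvalues solve det(λI - A) = 0.
Characteristic polynomial: λ^3 + 9.1*λ^2 + 29.13*λ + 39.715 = 0.
Factor: (λ + 4.7)(λ^2 + 4.4*λ + 8.45) = 0.
Roots: -2.2 + 1.9j, -2.2 - 1.9j, -4.7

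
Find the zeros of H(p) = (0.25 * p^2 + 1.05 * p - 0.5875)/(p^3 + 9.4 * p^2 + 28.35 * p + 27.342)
Set numerator = 0: 0.25*p^2 + 1.05*p - 0.5875 = 0.25*(p + 4.7)(p - 0.5) = 0 → Zeros: -4.7, 0.5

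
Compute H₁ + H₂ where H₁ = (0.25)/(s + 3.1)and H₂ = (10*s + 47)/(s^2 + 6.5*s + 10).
Parallel: H = H₁ + H₂ = (n₁·d₂ + n₂·d₁)/(d₁·d₂).
n₁·d₂ = 0.25*s^2 + 1.625*s + 2.5. n₂·d₁ = 10*s^2 + 78*s + 145.7. Sum = 10.25*s^2 + 79.625*s + 148.2. d₁·d₂ = s^3 + 9.6*s^2 + 30.15*s + 31.
H(s) = (10.25*s^2 + 79.625*s + 148.2)/(s^3 + 9.6*s^2 + 30.15*s + 31)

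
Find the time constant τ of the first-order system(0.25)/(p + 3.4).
First-order system: τ = -1/pole. Pole = -3.4. τ = -1/(-3.4) = 0.2941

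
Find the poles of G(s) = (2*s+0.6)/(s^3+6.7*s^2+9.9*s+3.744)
Set denominator = 0: s^3 + 6.7*s^2 + 9.9*s + 3.744 = (s + 0.6)(s + 1.3)(s + 4.8) = 0 → Poles: -0.6, -1.3, -4.8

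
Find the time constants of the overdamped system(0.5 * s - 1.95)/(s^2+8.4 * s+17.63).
Overdamped: real poles at -4.1, -4.3. τ = -1/pole → τ₁ = 0.2439, τ₂ = 0.2326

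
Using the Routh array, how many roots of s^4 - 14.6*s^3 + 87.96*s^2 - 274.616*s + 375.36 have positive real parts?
Routh array:
s^4: [1, 87.96, 375.36]; s^3: [-14.6, -274.616]; s^2: [69.1507, 375.36]; s^1: [-195.365]; s^0: [375.36]
First column: [1, -14.6, 69.1507, -195.365, 375.36]. Sign changes = RHP roots = 4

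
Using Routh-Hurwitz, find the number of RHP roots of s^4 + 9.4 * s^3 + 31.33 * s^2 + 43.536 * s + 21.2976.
Routh array:
s^4: [1, 31.33, 21.2976]; s^3: [9.4, 43.536]; s^2: [26.6985, 21.2976]; s^1: [36.0376]; s^0: [21.2976]
First column: [1, 9.4, 26.6985, 36.0376, 21.2976]. Sign changes = RHP roots = 0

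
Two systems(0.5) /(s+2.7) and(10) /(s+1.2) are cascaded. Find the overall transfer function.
Series: H = H₁ · H₂ = (n₁·n₂)/(d₁·d₂).
Num: n₁·n₂ = 5. Den: d₁·d₂ = s^2 + 3.9*s + 3.24.
H(s) = (5)/(s^2 + 3.9*s + 3.24)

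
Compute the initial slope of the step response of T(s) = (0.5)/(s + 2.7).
IVT: y'(0⁺) = lim_{s→∞} s²·Y(s) = lim_{s→∞} s·T(s).
deg(num) = 0, deg(den) = 1, relative degree = 1, so s·T(s) → (leading num)/(leading den) = 0.5/1 = 0.5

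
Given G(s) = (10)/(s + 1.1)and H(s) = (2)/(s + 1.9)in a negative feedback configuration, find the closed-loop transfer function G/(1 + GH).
Closed-loop T = G/(1+GH).
Numerator: G_num * H_den = 10*s + 19.
Denominator: G_den * H_den + G_num * H_num = (s^2 + 3*s + 2.09) + (20) = s^2 + 3*s + 22.09.
T(s) = (10*s + 19)/(s^2 + 3*s + 22.09)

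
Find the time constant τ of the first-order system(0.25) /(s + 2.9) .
First-order system: τ = -1/pole. Pole = -2.9. τ = -1/(-2.9) = 0.3448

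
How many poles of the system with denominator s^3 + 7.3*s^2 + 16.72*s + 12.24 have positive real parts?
s^3 + 7.3*s^2 + 16.72*s + 12.24 = (s + 3.6)(s + 1.7)(s + 2). Poles: -1.7, -2, -3.6. RHP poles (Re>0): 0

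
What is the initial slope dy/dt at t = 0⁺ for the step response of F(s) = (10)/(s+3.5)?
IVT: y'(0⁺) = lim_{s→∞} s²·Y(s) = lim_{s→∞} s·F(s).
deg(num) = 0, deg(den) = 1, relative degree = 1, so s·F(s) → (leading num)/(leading den) = 10/1 = 10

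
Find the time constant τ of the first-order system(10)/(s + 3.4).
First-order system: τ = -1/pole. Pole = -3.4. τ = -1/(-3.4) = 0.2941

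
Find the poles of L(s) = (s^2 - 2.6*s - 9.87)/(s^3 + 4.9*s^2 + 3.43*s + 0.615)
Set denominator = 0: s^3 + 4.9*s^2 + 3.43*s + 0.615 = (s + 0.3)(s + 4.1)(s + 0.5) = 0 → Poles: -0.3, -0.5, -4.1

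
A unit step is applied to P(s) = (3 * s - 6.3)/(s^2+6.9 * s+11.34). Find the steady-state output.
FVT: lim_{t→∞} y(t) = lim_{s→0} s*Y(s) where Y(s) = P(s)/s.
= lim_{s→0} P(s) = P(0) = num(0)/den(0) = -6.3/11.34 = -0.5556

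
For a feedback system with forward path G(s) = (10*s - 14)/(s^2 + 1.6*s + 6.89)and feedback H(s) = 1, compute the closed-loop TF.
Closed-loop T = G/(1+GH).
Numerator: G_num * H_den = 10*s - 14.
Denominator: G_den * H_den + G_num * H_num = (s^2 + 1.6*s + 6.89) + (10*s - 14) = s^2 + 11.6*s - 7.11.
T(s) = (10*s - 14)/(s^2 + 11.6*s - 7.11)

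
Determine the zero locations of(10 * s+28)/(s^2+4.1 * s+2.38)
Set numerator = 0: 10*s + 28 = 0 → Zeros: -2.8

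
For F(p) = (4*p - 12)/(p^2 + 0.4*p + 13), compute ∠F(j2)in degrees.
Substitute p = j*2: F(j2) = -1.24449 + 0.99951j.
∠F(j2) = atan2(Im, Re) = atan2(0.99951, -1.24449) = 141.23°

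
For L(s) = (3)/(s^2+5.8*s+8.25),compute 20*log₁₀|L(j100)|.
Substitute s = j*100: L(j100) = -0.000299239 - 1.73702e-05j.
|L(j100)| = sqrt(Re² + Im²) = 0.0002997.
20*log₁₀(0.0002997) = -70.47 dB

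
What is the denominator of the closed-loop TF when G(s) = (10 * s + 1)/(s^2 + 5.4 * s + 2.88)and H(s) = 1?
Characteristic poly = G_den * H_den + G_num * H_num = (s^2 + 5.4*s + 2.88) + (10*s + 1) = s^2 + 15.4*s + 3.88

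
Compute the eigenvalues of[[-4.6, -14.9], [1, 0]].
Eigenvalues solve det(λI - A) = 0.
Characteristic polynomial: λ^2 + 4.6*λ + 14.9 = 0.
Roots: -2.3 + 3.1j, -2.3 - 3.1j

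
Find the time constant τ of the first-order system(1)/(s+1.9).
First-order system: τ = -1/pole. Pole = -1.9. τ = -1/(-1.9) = 0.5263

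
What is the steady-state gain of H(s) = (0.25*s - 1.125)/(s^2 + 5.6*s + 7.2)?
DC gain = H(0) = num(0)/den(0) = -1.125/7.2 = -0.1562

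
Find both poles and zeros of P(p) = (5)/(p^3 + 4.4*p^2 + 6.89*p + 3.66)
Set denominator = 0: p^3 + 4.4*p^2 + 6.89*p + 3.66 = (p + 1.2)(p^2 + 3.2*p + 3.05) = 0 → Poles: -1.2, -1.6 + 0.7j, -1.6 - 0.7j
Numerator is a nonzero constant (5) → Zeros: none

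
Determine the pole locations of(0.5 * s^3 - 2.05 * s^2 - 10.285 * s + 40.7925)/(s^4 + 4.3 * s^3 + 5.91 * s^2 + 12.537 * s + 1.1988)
Set denominator = 0: s^4 + 4.3*s^3 + 5.91*s^2 + 12.537*s + 1.1988 = (s + 0.1)(s + 3.6)(s^2 + 0.6*s + 3.33) = 0 → Poles: -0.1, -0.3 + 1.8j, -0.3 - 1.8j, -3.6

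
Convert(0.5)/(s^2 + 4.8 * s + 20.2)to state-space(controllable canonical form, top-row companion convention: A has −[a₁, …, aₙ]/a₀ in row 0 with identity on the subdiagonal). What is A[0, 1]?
Reachable canonical form for den = s^2 + 4.8*s + 20.2: top row of A = -[a₁,a₂,...,aₙ]/a₀, ones on the subdiagonal, zeros elsewhere.
A = [[-4.8, -20.2], [1, 0]].
A[0,1] = -20.2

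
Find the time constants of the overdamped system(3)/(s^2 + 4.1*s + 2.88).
Overdamped: real poles at -0.9, -3.2. τ = -1/pole → τ₁ = 1.111, τ₂ = 0.3125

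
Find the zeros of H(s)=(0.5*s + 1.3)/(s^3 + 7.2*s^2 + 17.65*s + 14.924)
Set numerator = 0: 0.5*s + 1.3 = 0 → Zeros: -2.6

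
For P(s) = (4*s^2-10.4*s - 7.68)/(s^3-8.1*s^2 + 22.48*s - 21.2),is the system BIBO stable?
Denominator: s^3 - 8.1*s^2 + 22.48*s - 21.2 = (s - 2.5)(s^2 - 5.6*s + 8.48). Poles: 2.5, 2.8 + 0.8j, 2.8 - 0.8j. All Re(p)<0: No (unstable)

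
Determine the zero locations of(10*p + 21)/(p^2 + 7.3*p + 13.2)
Set numerator = 0: 10*p + 21 = 0 → Zeros: -2.1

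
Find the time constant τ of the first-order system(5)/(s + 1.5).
First-order system: τ = -1/pole. Pole = -1.5. τ = -1/(-1.5) = 0.6667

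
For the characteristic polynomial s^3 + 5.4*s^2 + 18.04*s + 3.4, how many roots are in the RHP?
s^3 + 5.4*s^2 + 18.04*s + 3.4 = (s + 0.2)(s^2 + 5.2*s + 17). Poles: -0.2, -2.6 + 3.2j, -2.6 - 3.2j. RHP poles (Re>0): 0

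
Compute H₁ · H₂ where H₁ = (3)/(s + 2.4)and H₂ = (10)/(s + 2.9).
Series: H = H₁ · H₂ = (n₁·n₂)/(d₁·d₂).
Num: n₁·n₂ = 30. Den: d₁·d₂ = s^2 + 5.3*s + 6.96.
H(s) = (30)/(s^2 + 5.3*s + 6.96)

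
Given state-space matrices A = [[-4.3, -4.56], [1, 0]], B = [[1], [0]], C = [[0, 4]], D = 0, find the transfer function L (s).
L(s) = C(sI - A)⁻¹B + D.
Characteristic polynomial det(sI - A) = s^2 + 4.3*s + 4.56.
Numerator from C·adj(sI-A)·B + D·det(sI-A) = 4.
L(s) = (4)/(s^2 + 4.3*s + 4.56)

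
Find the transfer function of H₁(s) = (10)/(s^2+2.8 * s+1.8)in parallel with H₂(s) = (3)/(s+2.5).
Parallel: H = H₁ + H₂ = (n₁·d₂ + n₂·d₁)/(d₁·d₂).
n₁·d₂ = 10*s + 25. n₂·d₁ = 3*s^2 + 8.4*s + 5.4. Sum = 3*s^2 + 18.4*s + 30.4. d₁·d₂ = s^3 + 5.3*s^2 + 8.8*s + 4.5.
H(s) = (3*s^2 + 18.4*s + 30.4)/(s^3 + 5.3*s^2 + 8.8*s + 4.5)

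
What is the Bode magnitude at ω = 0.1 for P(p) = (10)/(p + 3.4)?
Substitute p = j*0.1: P(j0.1) = 2.93863 - 0.0864304j.
|P(j0.1)| = sqrt(Re² + Im²) = 2.94.
20*log₁₀(2.94) = 9.37 dB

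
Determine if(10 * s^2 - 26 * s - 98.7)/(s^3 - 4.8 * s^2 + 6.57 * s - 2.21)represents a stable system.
Denominator: s^3 - 4.8*s^2 + 6.57*s - 2.21 = (s - 0.5)(s - 1.7)(s - 2.6). Poles: 0.5, 1.7, 2.6. All Re(p)<0: No (unstable)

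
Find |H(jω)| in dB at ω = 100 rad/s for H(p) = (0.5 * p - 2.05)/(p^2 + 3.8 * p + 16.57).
Substitute p = j*100: H(j100) = 0.000395399 - 0.00499325j.
|H(j100)| = sqrt(Re² + Im²) = 0.005009.
20*log₁₀(0.005009) = -46.01 dB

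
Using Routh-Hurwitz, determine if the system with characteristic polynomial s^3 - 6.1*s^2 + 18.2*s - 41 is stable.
Routh array:
s^3: [1, 18.2]; s^2: [-6.1, -41]; s^1: [11.4787]; s^0: [-41]
First column: [1, -6.1, 11.4787, -41]. Sign changes = 3.
No, unstable (3 RHP root(s))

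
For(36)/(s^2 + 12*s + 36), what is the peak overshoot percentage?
Standard form: ωn²/(s²+2ζωn·s+ωn²) → ωn = 6, ζ = 1.
ζ ≥ 1, so the response is non-oscillatory: peak overshoot = 0%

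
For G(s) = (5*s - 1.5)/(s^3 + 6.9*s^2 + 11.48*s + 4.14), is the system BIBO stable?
Denominator: s^3 + 6.9*s^2 + 11.48*s + 4.14 = (s + 1.8)(s + 0.5)(s + 4.6). Poles: -0.5, -1.8, -4.6. All Re(p)<0: Yes (stable)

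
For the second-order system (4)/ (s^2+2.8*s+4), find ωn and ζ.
Standard form: ωn²/(s²+2ζωn·s+ωn²).
const=4=ωn² → ωn=2, s coeff=2.8=2ζωn → ζ=0.7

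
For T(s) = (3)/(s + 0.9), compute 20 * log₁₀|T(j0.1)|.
Substitute s = j*0.1: T(j0.1) = 3.29268 - 0.365854j.
|T(j0.1)| = sqrt(Re² + Im²) = 3.313.
20*log₁₀(3.313) = 10.40 dB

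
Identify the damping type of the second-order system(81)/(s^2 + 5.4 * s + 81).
Standard form: ωn²/(s²+2ζωn·s+ωn²) gives ωn=9, ζ=0.3.
Underdamped (ζ = 0.3 < 1)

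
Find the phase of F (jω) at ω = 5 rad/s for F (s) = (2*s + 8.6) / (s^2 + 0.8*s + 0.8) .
Substitute s = j*5: F(j5) = -0.279436 - 0.459411j.
∠F(j5) = atan2(Im, Re) = atan2(-0.459411, -0.279436) = -121.31°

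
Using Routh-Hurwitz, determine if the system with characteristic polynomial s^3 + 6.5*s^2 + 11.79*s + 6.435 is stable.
Routh array:
s^3: [1, 11.79]; s^2: [6.5, 6.435]; s^1: [10.8]; s^0: [6.435]
First column: [1, 6.5, 10.8, 6.435]. Sign changes = 0.
Yes, stable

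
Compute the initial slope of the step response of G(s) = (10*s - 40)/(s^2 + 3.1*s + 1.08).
IVT: y'(0⁺) = lim_{s→∞} s²·Y(s) = lim_{s→∞} s·G(s).
deg(num) = 1, deg(den) = 2, relative degree = 1, so s·G(s) → (leading num)/(leading den) = 10/1 = 10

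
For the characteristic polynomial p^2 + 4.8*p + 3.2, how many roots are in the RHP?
p^2 + 4.8*p + 3.2 = (p + 0.8)(p + 4). Poles: -0.8, -4. RHP poles (Re>0): 0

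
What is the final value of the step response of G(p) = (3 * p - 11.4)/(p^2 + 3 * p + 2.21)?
FVT: lim_{t→∞} y(t) = lim_{p→0} p*Y(p) where Y(p) = G(p)/p.
= lim_{p→0} G(p) = G(0) = num(0)/den(0) = -11.4/2.21 = -5.158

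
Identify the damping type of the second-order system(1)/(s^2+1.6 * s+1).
Standard form: ωn²/(s²+2ζωn·s+ωn²) gives ωn=1, ζ=0.8.
Underdamped (ζ = 0.8 < 1)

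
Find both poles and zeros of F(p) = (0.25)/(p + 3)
Set denominator = 0: p + 3 = 0 → Poles: -3
Numerator is a nonzero constant (0.25) → Zeros: none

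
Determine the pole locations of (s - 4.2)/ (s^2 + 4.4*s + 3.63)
Set denominator = 0: s^2 + 4.4*s + 3.63 = (s + 3.3)(s + 1.1) = 0 → Poles: -1.1, -3.3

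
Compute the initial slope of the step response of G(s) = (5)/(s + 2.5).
IVT: y'(0⁺) = lim_{s→∞} s²·Y(s) = lim_{s→∞} s·G(s).
deg(num) = 0, deg(den) = 1, relative degree = 1, so s·G(s) → (leading num)/(leading den) = 5/1 = 5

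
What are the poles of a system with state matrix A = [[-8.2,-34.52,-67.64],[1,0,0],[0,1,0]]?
Eigenvalues solve det(λI - A) = 0.
Characteristic polynomial: λ^3 + 8.2*λ^2 + 34.52*λ + 67.64 = 0.
Factor: (λ + 3.8)(λ^2 + 4.4*λ + 17.8) = 0.
Roots: -2.2 + 3.6j, -2.2 - 3.6j, -3.8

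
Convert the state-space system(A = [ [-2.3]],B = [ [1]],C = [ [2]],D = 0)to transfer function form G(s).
G(s) = C(sI - A)⁻¹B + D.
Characteristic polynomial det(sI - A) = s + 2.3.
Numerator from C·adj(sI-A)·B + D·det(sI-A) = 2.
G(s) = (2)/(s + 2.3)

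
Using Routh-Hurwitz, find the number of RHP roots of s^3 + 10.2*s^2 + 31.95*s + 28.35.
Routh array:
s^3: [1, 31.95]; s^2: [10.2, 28.35]; s^1: [29.1706]; s^0: [28.35]
First column: [1, 10.2, 29.1706, 28.35]. Sign changes = RHP roots = 0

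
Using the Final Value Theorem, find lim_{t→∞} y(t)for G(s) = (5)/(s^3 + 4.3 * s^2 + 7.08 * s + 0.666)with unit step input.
FVT: lim_{t→∞} y(t) = lim_{s→0} s*Y(s) where Y(s) = G(s)/s.
= lim_{s→0} G(s) = G(0) = num(0)/den(0) = 5/0.666 = 7.508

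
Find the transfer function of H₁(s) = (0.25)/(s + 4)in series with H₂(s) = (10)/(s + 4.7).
Series: H = H₁ · H₂ = (n₁·n₂)/(d₁·d₂).
Num: n₁·n₂ = 2.5. Den: d₁·d₂ = s^2 + 8.7*s + 18.8.
H(s) = (2.5)/(s^2 + 8.7*s + 18.8)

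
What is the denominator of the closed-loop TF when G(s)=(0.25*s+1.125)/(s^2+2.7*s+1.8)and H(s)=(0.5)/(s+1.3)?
Characteristic poly = G_den * H_den + G_num * H_num = (s^3 + 4*s^2 + 5.31*s + 2.34) + (0.125*s + 0.5625) = s^3 + 4*s^2 + 5.435*s + 2.9025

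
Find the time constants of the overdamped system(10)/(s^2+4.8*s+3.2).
Overdamped: real poles at -0.8, -4. τ = -1/pole → τ₁ = 1.25, τ₂ = 0.25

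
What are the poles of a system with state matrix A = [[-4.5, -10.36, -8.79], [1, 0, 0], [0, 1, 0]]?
Eigenvalues solve det(λI - A) = 0.
Characteristic polynomial: λ^3 + 4.5*λ^2 + 10.36*λ + 8.79 = 0.
Factor: (λ + 1.5)(λ^2 + 3*λ + 5.86) = 0.
Roots: -1.5, -1.5 + 1.9j, -1.5 - 1.9j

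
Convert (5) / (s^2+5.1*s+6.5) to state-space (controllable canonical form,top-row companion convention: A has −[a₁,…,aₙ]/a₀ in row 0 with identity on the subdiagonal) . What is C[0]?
Reachable canonical form: C = numerator coefficients (right-aligned, zero-padded to length n).
num = 5, C = [[0, 5]].
C[0] = 0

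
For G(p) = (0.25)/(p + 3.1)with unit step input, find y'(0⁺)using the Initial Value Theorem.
IVT: y'(0⁺) = lim_{p→∞} p²·Y(p) = lim_{p→∞} p·G(p).
deg(num) = 0, deg(den) = 1, relative degree = 1, so p·G(p) → (leading num)/(leading den) = 0.25/1 = 0.25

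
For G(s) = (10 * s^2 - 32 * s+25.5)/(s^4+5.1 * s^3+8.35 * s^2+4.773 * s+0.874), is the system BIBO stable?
Denominator: s^4 + 5.1*s^3 + 8.35*s^2 + 4.773*s + 0.874 = (s + 0.4)(s + 0.5)(s + 2.3)(s + 1.9). Poles: -0.4, -0.5, -1.9, -2.3. All Re(p)<0: Yes (stable)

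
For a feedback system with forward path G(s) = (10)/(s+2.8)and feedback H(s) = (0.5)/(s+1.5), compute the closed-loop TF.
Closed-loop T = G/(1+GH).
Numerator: G_num * H_den = 10*s + 15.
Denominator: G_den * H_den + G_num * H_num = (s^2 + 4.3*s + 4.2) + (5) = s^2 + 4.3*s + 9.2.
T(s) = (10*s + 15)/(s^2 + 4.3*s + 9.2)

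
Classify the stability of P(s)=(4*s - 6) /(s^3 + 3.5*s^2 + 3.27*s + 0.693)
Denominator: s^3 + 3.5*s^2 + 3.27*s + 0.693 = (s + 1.1)(s + 0.3)(s + 2.1). Poles: -0.3, -1.1, -2.1. Stable (all poles in LHP)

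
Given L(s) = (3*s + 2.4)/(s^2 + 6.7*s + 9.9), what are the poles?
Set denominator = 0: s^2 + 6.7*s + 9.9 = (s + 4.5)(s + 2.2) = 0 → Poles: -2.2, -4.5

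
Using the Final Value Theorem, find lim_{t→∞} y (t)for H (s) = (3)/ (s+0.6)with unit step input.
FVT: lim_{t→∞} y(t) = lim_{s→0} s*Y(s) where Y(s) = H(s)/s.
= lim_{s→0} H(s) = H(0) = num(0)/den(0) = 3/0.6 = 5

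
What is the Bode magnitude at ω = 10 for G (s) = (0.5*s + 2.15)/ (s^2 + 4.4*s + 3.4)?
Substitute s = j*10: G(j10) = 0.00109252 - 0.0512622j.
|G(j10)| = sqrt(Re² + Im²) = 0.05127.
20*log₁₀(0.05127) = -25.80 dB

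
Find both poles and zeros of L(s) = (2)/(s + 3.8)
Set denominator = 0: s + 3.8 = 0 → Poles: -3.8
Numerator is a nonzero constant (2) → Zeros: none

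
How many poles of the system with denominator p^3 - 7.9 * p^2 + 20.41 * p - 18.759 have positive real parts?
p^3 - 7.9*p^2 + 20.41*p - 18.759 = (p - 3.9)(p^2 - 4*p + 4.81). Poles: 2 + 0.9j, 2 - 0.9j, 3.9. RHP poles (Re>0): 3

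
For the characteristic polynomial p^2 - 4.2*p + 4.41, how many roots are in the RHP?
p^2 - 4.2*p + 4.41 = (p - 2.1)(p - 2.1). Poles: 2.1, 2.1. RHP poles (Re>0): 2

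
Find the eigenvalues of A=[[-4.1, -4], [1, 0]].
Eigenvalues solve det(λI - A) = 0.
Characteristic polynomial: λ^2 + 4.1*λ + 4 = 0.
Factor: (λ + 2.5)(λ + 1.6) = 0.
Roots: -1.6, -2.5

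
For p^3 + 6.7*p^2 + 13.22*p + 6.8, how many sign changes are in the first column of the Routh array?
Routh array:
p^3: [1, 13.22]; p^2: [6.7, 6.8]; p^1: [12.2051]; p^0: [6.8]
First column: [1, 6.7, 12.2051, 6.8]. Sign changes = 0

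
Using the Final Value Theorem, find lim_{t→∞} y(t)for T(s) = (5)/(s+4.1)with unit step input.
FVT: lim_{t→∞} y(t) = lim_{s→0} s*Y(s) where Y(s) = T(s)/s.
= lim_{s→0} T(s) = T(0) = num(0)/den(0) = 5/4.1 = 1.22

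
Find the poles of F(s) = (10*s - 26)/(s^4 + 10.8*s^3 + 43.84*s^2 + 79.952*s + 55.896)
Set denominator = 0: s^4 + 10.8*s^3 + 43.84*s^2 + 79.952*s + 55.896 = (s + 3.4)(s + 3)(s^2 + 4.4*s + 5.48) = 0 → Poles: -2.2 + 0.8j, -2.2 - 0.8j, -3, -3.4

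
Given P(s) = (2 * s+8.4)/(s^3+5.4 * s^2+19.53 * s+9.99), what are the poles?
Set denominator = 0: s^3 + 5.4*s^2 + 19.53*s + 9.99 = (s + 0.6)(s^2 + 4.8*s + 16.65) = 0 → Poles: -0.6, -2.4 + 3.3j, -2.4 - 3.3j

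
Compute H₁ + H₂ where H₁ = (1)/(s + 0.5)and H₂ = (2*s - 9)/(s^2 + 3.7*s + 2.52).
Parallel: H = H₁ + H₂ = (n₁·d₂ + n₂·d₁)/(d₁·d₂).
n₁·d₂ = s^2 + 3.7*s + 2.52. n₂·d₁ = 2*s^2 - 8*s - 4.5. Sum = 3*s^2 - 4.3*s - 1.98. d₁·d₂ = s^3 + 4.2*s^2 + 4.37*s + 1.26.
H(s) = (3*s^2 - 4.3*s - 1.98)/(s^3 + 4.2*s^2 + 4.37*s + 1.26)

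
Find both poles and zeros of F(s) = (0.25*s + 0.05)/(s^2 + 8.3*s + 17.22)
Set denominator = 0: s^2 + 8.3*s + 17.22 = (s + 4.2)(s + 4.1) = 0 → Poles: -4.1, -4.2
Set numerator = 0: 0.25*s + 0.05 = 0 → Zeros: -0.2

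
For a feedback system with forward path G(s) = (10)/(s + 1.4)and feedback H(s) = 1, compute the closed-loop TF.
Closed-loop T = G/(1+GH).
Numerator: G_num * H_den = 10.
Denominator: G_den * H_den + G_num * H_num = (s + 1.4) + (10) = s + 11.4.
T(s) = (10)/(s + 11.4)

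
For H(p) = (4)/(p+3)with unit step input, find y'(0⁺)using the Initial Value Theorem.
IVT: y'(0⁺) = lim_{p→∞} p²·Y(p) = lim_{p→∞} p·H(p).
deg(num) = 0, deg(den) = 1, relative degree = 1, so p·H(p) → (leading num)/(leading den) = 4/1 = 4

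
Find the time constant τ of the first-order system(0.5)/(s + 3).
First-order system: τ = -1/pole. Pole = -3. τ = -1/(-3) = 0.3333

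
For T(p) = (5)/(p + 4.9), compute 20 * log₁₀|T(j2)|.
Substitute p = j*2: T(j2) = 0.874688 - 0.357015j.
|T(j2)| = sqrt(Re² + Im²) = 0.9447.
20*log₁₀(0.9447) = -0.49 dB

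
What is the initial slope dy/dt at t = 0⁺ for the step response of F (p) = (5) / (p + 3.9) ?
IVT: y'(0⁺) = lim_{p→∞} p²·Y(p) = lim_{p→∞} p·F(p).
deg(num) = 0, deg(den) = 1, relative degree = 1, so p·F(p) → (leading num)/(leading den) = 5/1 = 5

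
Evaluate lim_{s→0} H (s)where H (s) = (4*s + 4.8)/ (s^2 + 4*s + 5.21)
DC gain = H(0) = num(0)/den(0) = 4.8/5.21 = 0.9213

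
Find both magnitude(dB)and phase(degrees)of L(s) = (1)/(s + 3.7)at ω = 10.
Substitute s = j*10: L(j10) = 0.0325446 - 0.0879585j.
|L| = 20*log₁₀(sqrt(Re²+Im²)) = -20.56 dB.
∠L = atan2(Im, Re) = -69.70°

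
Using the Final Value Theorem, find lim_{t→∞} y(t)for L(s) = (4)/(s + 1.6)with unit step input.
FVT: lim_{t→∞} y(t) = lim_{s→0} s*Y(s) where Y(s) = L(s)/s.
= lim_{s→0} L(s) = L(0) = num(0)/den(0) = 4/1.6 = 2.5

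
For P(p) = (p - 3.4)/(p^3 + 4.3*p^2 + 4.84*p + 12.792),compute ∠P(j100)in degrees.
Substitute p = j*100: P(j100) = -9.97177e-05 - 7.69031e-06j.
∠P(j100) = atan2(Im, Re) = atan2(-7.69031e-06, -9.97177e-05) = -175.59°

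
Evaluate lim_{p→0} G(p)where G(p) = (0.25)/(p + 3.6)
DC gain = G(0) = num(0)/den(0) = 0.25/3.6 = 0.06944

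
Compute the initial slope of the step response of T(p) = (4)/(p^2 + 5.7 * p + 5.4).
IVT: y'(0⁺) = lim_{p→∞} p²·Y(p) = lim_{p→∞} p·T(p).
deg(num) = 0, deg(den) = 2, relative degree = 2 ≥ 2, so p·T(p) → 0. Initial slope = 0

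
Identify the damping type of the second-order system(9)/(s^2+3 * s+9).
Standard form: ωn²/(s²+2ζωn·s+ωn²) gives ωn=3, ζ=0.5.
Underdamped (ζ = 0.5 < 1)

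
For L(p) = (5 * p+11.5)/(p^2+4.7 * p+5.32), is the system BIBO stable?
Denominator: p^2 + 4.7*p + 5.32 = (p + 1.9)(p + 2.8). Poles: -1.9, -2.8. All Re(p)<0: Yes (stable)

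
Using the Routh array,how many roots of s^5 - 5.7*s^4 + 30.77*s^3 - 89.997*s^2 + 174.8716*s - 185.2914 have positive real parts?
Routh array:
s^5: [1, 30.77, 174.8716]; s^4: [-5.7, -89.997, -185.2914]; s^3: [14.9811, 142.364]; s^2: [-35.8301, -185.2914]; s^1: [64.8915]; s^0: [-185.2914]
First column: [1, -5.7, 14.9811, -35.8301, 64.8915, -185.2914]. Sign changes = RHP roots = 5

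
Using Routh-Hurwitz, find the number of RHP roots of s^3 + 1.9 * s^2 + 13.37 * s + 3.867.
Routh array:
s^3: [1, 13.37]; s^2: [1.9, 3.867]; s^1: [11.3347]; s^0: [3.867]
First column: [1, 1.9, 11.3347, 3.867]. Sign changes = RHP roots = 0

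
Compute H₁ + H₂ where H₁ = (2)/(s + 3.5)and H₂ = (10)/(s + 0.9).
Parallel: H = H₁ + H₂ = (n₁·d₂ + n₂·d₁)/(d₁·d₂).
n₁·d₂ = 2*s + 1.8. n₂·d₁ = 10*s + 35. Sum = 12*s + 36.8. d₁·d₂ = s^2 + 4.4*s + 3.15.
H(s) = (12*s + 36.8)/(s^2 + 4.4*s + 3.15)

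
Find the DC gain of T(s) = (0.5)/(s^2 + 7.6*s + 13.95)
DC gain = T(0) = num(0)/den(0) = 0.5/13.95 = 0.03584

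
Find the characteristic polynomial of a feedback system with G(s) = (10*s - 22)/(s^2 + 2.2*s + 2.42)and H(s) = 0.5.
Characteristic poly = G_den * H_den + G_num * H_num = (s^2 + 2.2*s + 2.42) + (5*s - 11) = s^2 + 7.2*s - 8.58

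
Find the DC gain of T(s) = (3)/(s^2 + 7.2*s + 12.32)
DC gain = T(0) = num(0)/den(0) = 3/12.32 = 0.2435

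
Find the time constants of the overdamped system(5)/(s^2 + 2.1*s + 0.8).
Overdamped: real poles at -0.5, -1.6. τ = -1/pole → τ₁ = 2, τ₂ = 0.625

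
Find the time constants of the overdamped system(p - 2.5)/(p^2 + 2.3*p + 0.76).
Overdamped: real poles at -0.4, -1.9. τ = -1/pole → τ₁ = 2.5, τ₂ = 0.5263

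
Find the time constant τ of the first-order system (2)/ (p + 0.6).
First-order system: τ = -1/pole. Pole = -0.6. τ = -1/(-0.6) = 1.667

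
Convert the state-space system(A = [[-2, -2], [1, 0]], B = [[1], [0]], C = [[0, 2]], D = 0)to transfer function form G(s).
G(s) = C(sI - A)⁻¹B + D.
Characteristic polynomial det(sI - A) = s^2 + 2*s + 2.
Numerator from C·adj(sI-A)·B + D·det(sI-A) = 2.
G(s) = (2)/(s^2 + 2*s + 2)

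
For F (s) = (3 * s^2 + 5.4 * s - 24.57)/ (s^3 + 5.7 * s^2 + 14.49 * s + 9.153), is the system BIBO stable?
Denominator: s^3 + 5.7*s^2 + 14.49*s + 9.153 = (s + 0.9)(s^2 + 4.8*s + 10.17). Poles: -0.9, -2.4 + 2.1j, -2.4 - 2.1j. All Re(p)<0: Yes (stable)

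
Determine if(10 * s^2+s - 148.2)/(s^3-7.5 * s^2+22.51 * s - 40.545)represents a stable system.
Denominator: s^3 - 7.5*s^2 + 22.51*s - 40.545 = (s - 4.5)(s^2 - 3*s + 9.01). Poles: 1.5 + 2.6j, 1.5 - 2.6j, 4.5. All Re(p)<0: No (unstable)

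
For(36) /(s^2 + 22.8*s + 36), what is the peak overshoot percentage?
Standard form: ωn²/(s²+2ζωn·s+ωn²) → ωn = 6, ζ = 1.9.
ζ ≥ 1, so the response is non-oscillatory: peak overshoot = 0%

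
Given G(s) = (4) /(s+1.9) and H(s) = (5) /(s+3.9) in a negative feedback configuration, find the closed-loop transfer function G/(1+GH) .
Closed-loop T = G/(1+GH).
Numerator: G_num * H_den = 4*s + 15.6.
Denominator: G_den * H_den + G_num * H_num = (s^2 + 5.8*s + 7.41) + (20) = s^2 + 5.8*s + 27.41.
T(s) = (4*s + 15.6)/(s^2 + 5.8*s + 27.41)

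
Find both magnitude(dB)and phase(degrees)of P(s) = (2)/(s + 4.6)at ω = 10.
Substitute s = j*10: P(j10) = 0.0759327 - 0.165071j.
|P| = 20*log₁₀(sqrt(Re²+Im²)) = -14.81 dB.
∠P = atan2(Im, Re) = -65.30°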